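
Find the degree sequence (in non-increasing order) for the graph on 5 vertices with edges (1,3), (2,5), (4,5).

Step 1: Count edges incident to each vertex:
  deg(1) = 1 (neighbors: 3)
  deg(2) = 1 (neighbors: 5)
  deg(3) = 1 (neighbors: 1)
  deg(4) = 1 (neighbors: 5)
  deg(5) = 2 (neighbors: 2, 4)

Step 2: Sort degrees in non-increasing order:
  Degrees: [1, 1, 1, 1, 2] -> sorted: [2, 1, 1, 1, 1]

Degree sequence: [2, 1, 1, 1, 1]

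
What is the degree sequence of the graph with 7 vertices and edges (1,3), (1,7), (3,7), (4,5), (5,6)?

Step 1: Count edges incident to each vertex:
  deg(1) = 2 (neighbors: 3, 7)
  deg(2) = 0 (neighbors: none)
  deg(3) = 2 (neighbors: 1, 7)
  deg(4) = 1 (neighbors: 5)
  deg(5) = 2 (neighbors: 4, 6)
  deg(6) = 1 (neighbors: 5)
  deg(7) = 2 (neighbors: 1, 3)

Step 2: Sort degrees in non-increasing order:
  Degrees: [2, 0, 2, 1, 2, 1, 2] -> sorted: [2, 2, 2, 2, 1, 1, 0]

Degree sequence: [2, 2, 2, 2, 1, 1, 0]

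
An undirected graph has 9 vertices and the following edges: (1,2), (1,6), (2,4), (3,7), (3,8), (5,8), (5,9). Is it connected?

Step 1: Build adjacency list from edges:
  1: 2, 6
  2: 1, 4
  3: 7, 8
  4: 2
  5: 8, 9
  6: 1
  7: 3
  8: 3, 5
  9: 5

Step 2: Run BFS/DFS from vertex 1:
  Visited: {1, 2, 6, 4}
  Reached 4 of 9 vertices

Step 3: Only 4 of 9 vertices reached. Graph is disconnected.
Connected components: {1, 2, 4, 6}, {3, 5, 7, 8, 9}
Answer: No, the graph is not connected (2 components).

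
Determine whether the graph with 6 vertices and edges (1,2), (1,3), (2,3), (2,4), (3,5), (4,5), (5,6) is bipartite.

Step 1: Attempt 2-coloring using BFS:
  Start at vertex 1, assign color 0
  Color vertex 2 with color 1 (neighbor of 1)
  Color vertex 3 with color 1 (neighbor of 1)

Step 2: Conflict found! Vertices 2 and 3 are adjacent but have the same color.
This means the graph contains an odd cycle.

The graph is NOT bipartite.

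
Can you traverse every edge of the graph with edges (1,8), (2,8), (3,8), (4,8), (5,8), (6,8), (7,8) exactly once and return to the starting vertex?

Step 1: Find the degree of each vertex:
  deg(1) = 1
  deg(2) = 1
  deg(3) = 1
  deg(4) = 1
  deg(5) = 1
  deg(6) = 1
  deg(7) = 1
  deg(8) = 7

Step 2: Count vertices with odd degree:
  Odd-degree vertices: 1, 2, 3, 4, 5, 6, 7, 8 (8 total)

Step 3: Apply Euler's theorem:
  - Eulerian circuit exists iff graph is connected and all vertices have even degree
  - Eulerian path exists iff graph is connected and has 0 or 2 odd-degree vertices

Graph has 8 odd-degree vertices (need 0 or 2).
Neither Eulerian path nor Eulerian circuit exists.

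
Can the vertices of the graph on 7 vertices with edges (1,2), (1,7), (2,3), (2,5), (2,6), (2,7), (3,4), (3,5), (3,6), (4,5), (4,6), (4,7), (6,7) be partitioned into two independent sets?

Step 1: Attempt 2-coloring using BFS:
  Start at vertex 1, assign color 0
  Color vertex 2 with color 1 (neighbor of 1)
  Color vertex 7 with color 1 (neighbor of 1)
  Color vertex 3 with color 0 (neighbor of 2)
  Color vertex 5 with color 0 (neighbor of 2)
  Color vertex 6 with color 0 (neighbor of 2)

Step 2: Conflict found! Vertices 2 and 7 are adjacent but have the same color.
This means the graph contains an odd cycle.

The graph is NOT bipartite.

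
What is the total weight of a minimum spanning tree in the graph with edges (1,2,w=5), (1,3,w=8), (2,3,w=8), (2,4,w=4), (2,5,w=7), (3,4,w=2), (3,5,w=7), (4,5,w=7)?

Apply Kruskal's algorithm (sort edges by weight, add if no cycle):

Sorted edges by weight:
  (3,4) w=2
  (2,4) w=4
  (1,2) w=5
  (2,5) w=7
  (3,5) w=7
  (4,5) w=7
  (1,3) w=8
  (2,3) w=8

Add edge (3,4) w=2 -- no cycle. Running total: 2
Add edge (2,4) w=4 -- no cycle. Running total: 6
Add edge (1,2) w=5 -- no cycle. Running total: 11
Add edge (2,5) w=7 -- no cycle. Running total: 18

MST edges: (3,4,w=2), (2,4,w=4), (1,2,w=5), (2,5,w=7)
Total MST weight: 2 + 4 + 5 + 7 = 18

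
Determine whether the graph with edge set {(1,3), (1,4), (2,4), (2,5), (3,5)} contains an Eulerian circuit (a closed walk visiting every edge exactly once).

Step 1: Find the degree of each vertex:
  deg(1) = 2
  deg(2) = 2
  deg(3) = 2
  deg(4) = 2
  deg(5) = 2

Step 2: Count vertices with odd degree:
  All vertices have even degree (0 odd-degree vertices)

Step 3: Apply Euler's theorem:
  - Eulerian circuit exists iff graph is connected and all vertices have even degree
  - Eulerian path exists iff graph is connected and has 0 or 2 odd-degree vertices

Graph is connected with 0 odd-degree vertices.
Both Eulerian circuit and Eulerian path exist.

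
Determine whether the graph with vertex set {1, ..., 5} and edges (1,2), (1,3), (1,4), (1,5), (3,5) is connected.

Step 1: Build adjacency list from edges:
  1: 2, 3, 4, 5
  2: 1
  3: 1, 5
  4: 1
  5: 1, 3

Step 2: Run BFS/DFS from vertex 1:
  Visited: {1, 2, 3, 4, 5}
  Reached 5 of 5 vertices

Step 3: All 5 vertices reached from vertex 1, so the graph is connected.
Answer: Yes, the graph is connected.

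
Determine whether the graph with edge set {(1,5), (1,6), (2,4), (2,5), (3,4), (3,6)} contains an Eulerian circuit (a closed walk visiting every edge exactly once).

Step 1: Find the degree of each vertex:
  deg(1) = 2
  deg(2) = 2
  deg(3) = 2
  deg(4) = 2
  deg(5) = 2
  deg(6) = 2

Step 2: Count vertices with odd degree:
  All vertices have even degree (0 odd-degree vertices)

Step 3: Apply Euler's theorem:
  - Eulerian circuit exists iff graph is connected and all vertices have even degree
  - Eulerian path exists iff graph is connected and has 0 or 2 odd-degree vertices

Graph is connected with 0 odd-degree vertices.
Both Eulerian circuit and Eulerian path exist.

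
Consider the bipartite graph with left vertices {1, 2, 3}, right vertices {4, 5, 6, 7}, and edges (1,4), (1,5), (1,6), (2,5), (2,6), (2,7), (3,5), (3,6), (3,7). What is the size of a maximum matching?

Step 1: List the neighbors of each left vertex:
  1: 4, 5, 6
  2: 5, 6, 7
  3: 5, 6, 7

Step 2: Greedily match left vertices, then look for augmenting paths:
  Match 1 -- 4
  Match 2 -- 5
  Match 3 -- 6
  No augmenting path remains.

Step 3: Verify this is maximum:
  Matching size 3 = min(|L|, |R|) = min(3, 4), which is an upper bound, so this matching is maximum.

Maximum matching: {(1,4), (2,5), (3,6)}
Size: 3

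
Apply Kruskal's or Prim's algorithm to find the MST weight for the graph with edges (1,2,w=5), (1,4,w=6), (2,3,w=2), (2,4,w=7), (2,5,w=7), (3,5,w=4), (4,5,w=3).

Apply Kruskal's algorithm (sort edges by weight, add if no cycle):

Sorted edges by weight:
  (2,3) w=2
  (4,5) w=3
  (3,5) w=4
  (1,2) w=5
  (1,4) w=6
  (2,4) w=7
  (2,5) w=7

Add edge (2,3) w=2 -- no cycle. Running total: 2
Add edge (4,5) w=3 -- no cycle. Running total: 5
Add edge (3,5) w=4 -- no cycle. Running total: 9
Add edge (1,2) w=5 -- no cycle. Running total: 14

MST edges: (2,3,w=2), (4,5,w=3), (3,5,w=4), (1,2,w=5)
Total MST weight: 2 + 3 + 4 + 5 = 14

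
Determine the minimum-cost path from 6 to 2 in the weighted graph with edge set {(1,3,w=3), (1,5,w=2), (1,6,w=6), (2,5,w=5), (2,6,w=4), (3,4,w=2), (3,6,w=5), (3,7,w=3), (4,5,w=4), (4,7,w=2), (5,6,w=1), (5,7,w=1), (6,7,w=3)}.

Step 1: Build adjacency list with weights:
  1: 3(w=3), 5(w=2), 6(w=6)
  2: 5(w=5), 6(w=4)
  3: 1(w=3), 4(w=2), 6(w=5), 7(w=3)
  4: 3(w=2), 5(w=4), 7(w=2)
  5: 1(w=2), 2(w=5), 4(w=4), 6(w=1), 7(w=1)
  6: 1(w=6), 2(w=4), 3(w=5), 5(w=1), 7(w=3)
  7: 3(w=3), 4(w=2), 5(w=1), 6(w=3)

Step 2: Apply Dijkstra's algorithm from vertex 6:
  Visit vertex 6 (distance=0)
    Update dist[1] = 6
    Update dist[2] = 4
    Update dist[3] = 5
    Update dist[5] = 1
    Update dist[7] = 3
  Visit vertex 5 (distance=1)
    Update dist[1] = 3
    Update dist[4] = 5
    Update dist[7] = 2
  Visit vertex 7 (distance=2)
    Update dist[4] = 4
  Visit vertex 1 (distance=3)
  Visit vertex 2 (distance=4)

Step 3: Shortest path: 6 -> 2
Total weight: 4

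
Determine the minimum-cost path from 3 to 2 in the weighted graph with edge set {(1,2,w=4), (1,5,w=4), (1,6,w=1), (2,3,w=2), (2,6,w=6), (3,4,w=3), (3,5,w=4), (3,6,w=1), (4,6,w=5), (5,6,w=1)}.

Step 1: Build adjacency list with weights:
  1: 2(w=4), 5(w=4), 6(w=1)
  2: 1(w=4), 3(w=2), 6(w=6)
  3: 2(w=2), 4(w=3), 5(w=4), 6(w=1)
  4: 3(w=3), 6(w=5)
  5: 1(w=4), 3(w=4), 6(w=1)
  6: 1(w=1), 2(w=6), 3(w=1), 4(w=5), 5(w=1)

Step 2: Apply Dijkstra's algorithm from vertex 3:
  Visit vertex 3 (distance=0)
    Update dist[2] = 2
    Update dist[4] = 3
    Update dist[5] = 4
    Update dist[6] = 1
  Visit vertex 6 (distance=1)
    Update dist[1] = 2
    Update dist[5] = 2
  Visit vertex 1 (distance=2)
  Visit vertex 2 (distance=2)

Step 3: Shortest path: 3 -> 2
Total weight: 2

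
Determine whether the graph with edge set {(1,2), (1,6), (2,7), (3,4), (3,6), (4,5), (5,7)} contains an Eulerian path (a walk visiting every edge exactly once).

Step 1: Find the degree of each vertex:
  deg(1) = 2
  deg(2) = 2
  deg(3) = 2
  deg(4) = 2
  deg(5) = 2
  deg(6) = 2
  deg(7) = 2

Step 2: Count vertices with odd degree:
  All vertices have even degree (0 odd-degree vertices)

Step 3: Apply Euler's theorem:
  - Eulerian circuit exists iff graph is connected and all vertices have even degree
  - Eulerian path exists iff graph is connected and has 0 or 2 odd-degree vertices

Graph is connected with 0 odd-degree vertices.
Both Eulerian circuit and Eulerian path exist.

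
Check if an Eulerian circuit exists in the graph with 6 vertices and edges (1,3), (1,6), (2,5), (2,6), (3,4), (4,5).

Step 1: Find the degree of each vertex:
  deg(1) = 2
  deg(2) = 2
  deg(3) = 2
  deg(4) = 2
  deg(5) = 2
  deg(6) = 2

Step 2: Count vertices with odd degree:
  All vertices have even degree (0 odd-degree vertices)

Step 3: Apply Euler's theorem:
  - Eulerian circuit exists iff graph is connected and all vertices have even degree
  - Eulerian path exists iff graph is connected and has 0 or 2 odd-degree vertices

Graph is connected with 0 odd-degree vertices.
Both Eulerian circuit and Eulerian path exist.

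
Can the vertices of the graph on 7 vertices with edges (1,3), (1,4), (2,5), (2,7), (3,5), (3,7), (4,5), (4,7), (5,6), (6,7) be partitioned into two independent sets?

Step 1: Attempt 2-coloring using BFS:
  Start at vertex 1, assign color 0
  Color vertex 3 with color 1 (neighbor of 1)
  Color vertex 4 with color 1 (neighbor of 1)
  Color vertex 5 with color 0 (neighbor of 3)
  Color vertex 7 with color 0 (neighbor of 3)
  Color vertex 2 with color 1 (neighbor of 5)
  Color vertex 6 with color 1 (neighbor of 5)

Step 2: 2-coloring succeeded. No conflicts found.
  Set A (color 0): {1, 5, 7}
  Set B (color 1): {2, 3, 4, 6}

The graph is bipartite with partition {1, 5, 7}, {2, 3, 4, 6}.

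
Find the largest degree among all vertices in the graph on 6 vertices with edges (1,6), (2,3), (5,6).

Step 1: Count edges incident to each vertex:
  deg(1) = 1 (neighbors: 6)
  deg(2) = 1 (neighbors: 3)
  deg(3) = 1 (neighbors: 2)
  deg(4) = 0 (neighbors: none)
  deg(5) = 1 (neighbors: 6)
  deg(6) = 2 (neighbors: 1, 5)

Step 2: Find maximum:
  max(1, 1, 1, 0, 1, 2) = 2 (vertex 6)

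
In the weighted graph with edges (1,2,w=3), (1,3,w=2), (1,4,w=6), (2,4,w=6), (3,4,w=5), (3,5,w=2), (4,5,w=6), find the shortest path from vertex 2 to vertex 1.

Step 1: Build adjacency list with weights:
  1: 2(w=3), 3(w=2), 4(w=6)
  2: 1(w=3), 4(w=6)
  3: 1(w=2), 4(w=5), 5(w=2)
  4: 1(w=6), 2(w=6), 3(w=5), 5(w=6)
  5: 3(w=2), 4(w=6)

Step 2: Apply Dijkstra's algorithm from vertex 2:
  Visit vertex 2 (distance=0)
    Update dist[1] = 3
    Update dist[4] = 6
  Visit vertex 1 (distance=3)
    Update dist[3] = 5

Step 3: Shortest path: 2 -> 1
Total weight: 3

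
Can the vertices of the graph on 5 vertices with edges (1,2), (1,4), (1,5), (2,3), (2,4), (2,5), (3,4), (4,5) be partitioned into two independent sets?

Step 1: Attempt 2-coloring using BFS:
  Start at vertex 1, assign color 0
  Color vertex 2 with color 1 (neighbor of 1)
  Color vertex 4 with color 1 (neighbor of 1)
  Color vertex 5 with color 1 (neighbor of 1)
  Color vertex 3 with color 0 (neighbor of 2)

Step 2: Conflict found! Vertices 2 and 4 are adjacent but have the same color.
This means the graph contains an odd cycle.

The graph is NOT bipartite.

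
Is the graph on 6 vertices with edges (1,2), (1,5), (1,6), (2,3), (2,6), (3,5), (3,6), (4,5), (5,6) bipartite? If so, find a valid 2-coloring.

Step 1: Attempt 2-coloring using BFS:
  Start at vertex 1, assign color 0
  Color vertex 2 with color 1 (neighbor of 1)
  Color vertex 5 with color 1 (neighbor of 1)
  Color vertex 6 with color 1 (neighbor of 1)
  Color vertex 3 with color 0 (neighbor of 2)

Step 2: Conflict found! Vertices 2 and 6 are adjacent but have the same color.
This means the graph contains an odd cycle.

The graph is NOT bipartite.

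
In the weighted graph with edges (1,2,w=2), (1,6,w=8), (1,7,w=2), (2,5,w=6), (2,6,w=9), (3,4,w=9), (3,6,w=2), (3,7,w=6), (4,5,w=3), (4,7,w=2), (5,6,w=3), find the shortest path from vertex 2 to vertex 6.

Step 1: Build adjacency list with weights:
  1: 2(w=2), 6(w=8), 7(w=2)
  2: 1(w=2), 5(w=6), 6(w=9)
  3: 4(w=9), 6(w=2), 7(w=6)
  4: 3(w=9), 5(w=3), 7(w=2)
  5: 2(w=6), 4(w=3), 6(w=3)
  6: 1(w=8), 2(w=9), 3(w=2), 5(w=3)
  7: 1(w=2), 3(w=6), 4(w=2)

Step 2: Apply Dijkstra's algorithm from vertex 2:
  Visit vertex 2 (distance=0)
    Update dist[1] = 2
    Update dist[5] = 6
    Update dist[6] = 9
  Visit vertex 1 (distance=2)
    Update dist[7] = 4
  Visit vertex 7 (distance=4)
    Update dist[3] = 10
    Update dist[4] = 6
  Visit vertex 4 (distance=6)
  Visit vertex 5 (distance=6)
  Visit vertex 6 (distance=9)

Step 3: Shortest path: 2 -> 6
Total weight: 9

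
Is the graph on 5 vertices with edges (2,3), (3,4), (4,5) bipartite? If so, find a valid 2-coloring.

Step 1: Attempt 2-coloring using BFS:
  Start at vertex 1, assign color 0
  Start new component at vertex 2, assign color 0
  Color vertex 3 with color 1 (neighbor of 2)
  Color vertex 4 with color 0 (neighbor of 3)
  Color vertex 5 with color 1 (neighbor of 4)

Step 2: 2-coloring succeeded. No conflicts found.
  Set A (color 0): {1, 2, 4}
  Set B (color 1): {3, 5}

The graph is bipartite with partition {1, 2, 4}, {3, 5}.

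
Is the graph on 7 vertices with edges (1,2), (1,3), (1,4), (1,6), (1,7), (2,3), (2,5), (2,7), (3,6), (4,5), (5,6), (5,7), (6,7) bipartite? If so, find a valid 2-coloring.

Step 1: Attempt 2-coloring using BFS:
  Start at vertex 1, assign color 0
  Color vertex 2 with color 1 (neighbor of 1)
  Color vertex 3 with color 1 (neighbor of 1)
  Color vertex 4 with color 1 (neighbor of 1)
  Color vertex 6 with color 1 (neighbor of 1)
  Color vertex 7 with color 1 (neighbor of 1)

Step 2: Conflict found! Vertices 2 and 3 are adjacent but have the same color.
This means the graph contains an odd cycle.

The graph is NOT bipartite.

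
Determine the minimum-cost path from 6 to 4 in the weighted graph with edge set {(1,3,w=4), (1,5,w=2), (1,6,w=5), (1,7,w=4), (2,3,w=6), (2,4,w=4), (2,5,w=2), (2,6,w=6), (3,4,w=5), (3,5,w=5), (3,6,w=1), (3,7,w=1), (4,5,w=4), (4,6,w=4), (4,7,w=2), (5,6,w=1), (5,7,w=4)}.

Step 1: Build adjacency list with weights:
  1: 3(w=4), 5(w=2), 6(w=5), 7(w=4)
  2: 3(w=6), 4(w=4), 5(w=2), 6(w=6)
  3: 1(w=4), 2(w=6), 4(w=5), 5(w=5), 6(w=1), 7(w=1)
  4: 2(w=4), 3(w=5), 5(w=4), 6(w=4), 7(w=2)
  5: 1(w=2), 2(w=2), 3(w=5), 4(w=4), 6(w=1), 7(w=4)
  6: 1(w=5), 2(w=6), 3(w=1), 4(w=4), 5(w=1)
  7: 1(w=4), 3(w=1), 4(w=2), 5(w=4)

Step 2: Apply Dijkstra's algorithm from vertex 6:
  Visit vertex 6 (distance=0)
    Update dist[1] = 5
    Update dist[2] = 6
    Update dist[3] = 1
    Update dist[4] = 4
    Update dist[5] = 1
  Visit vertex 3 (distance=1)
    Update dist[7] = 2
  Visit vertex 5 (distance=1)
    Update dist[1] = 3
    Update dist[2] = 3
  Visit vertex 7 (distance=2)
  Visit vertex 1 (distance=3)
  Visit vertex 2 (distance=3)
  Visit vertex 4 (distance=4)

Step 3: Shortest path: 6 -> 4
Total weight: 4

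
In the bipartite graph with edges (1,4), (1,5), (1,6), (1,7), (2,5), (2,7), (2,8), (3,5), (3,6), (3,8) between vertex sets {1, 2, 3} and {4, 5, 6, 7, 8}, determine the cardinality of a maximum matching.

Step 1: List the neighbors of each left vertex:
  1: 4, 5, 6, 7
  2: 5, 7, 8
  3: 5, 6, 8

Step 2: Greedily match left vertices, then look for augmenting paths:
  Match 1 -- 4
  Match 2 -- 5
  Match 3 -- 6
  No augmenting path remains.

Step 3: Verify this is maximum:
  Matching size 3 = min(|L|, |R|) = min(3, 5), which is an upper bound, so this matching is maximum.

Maximum matching: {(1,4), (2,5), (3,6)}
Size: 3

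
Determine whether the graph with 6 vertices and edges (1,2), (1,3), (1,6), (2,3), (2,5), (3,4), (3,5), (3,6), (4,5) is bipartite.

Step 1: Attempt 2-coloring using BFS:
  Start at vertex 1, assign color 0
  Color vertex 2 with color 1 (neighbor of 1)
  Color vertex 3 with color 1 (neighbor of 1)
  Color vertex 6 with color 1 (neighbor of 1)

Step 2: Conflict found! Vertices 2 and 3 are adjacent but have the same color.
This means the graph contains an odd cycle.

The graph is NOT bipartite.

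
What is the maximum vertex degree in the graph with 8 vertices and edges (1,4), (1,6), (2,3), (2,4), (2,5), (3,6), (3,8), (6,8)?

Step 1: Count edges incident to each vertex:
  deg(1) = 2 (neighbors: 4, 6)
  deg(2) = 3 (neighbors: 3, 4, 5)
  deg(3) = 3 (neighbors: 2, 6, 8)
  deg(4) = 2 (neighbors: 1, 2)
  deg(5) = 1 (neighbors: 2)
  deg(6) = 3 (neighbors: 1, 3, 8)
  deg(7) = 0 (neighbors: none)
  deg(8) = 2 (neighbors: 3, 6)

Step 2: Find maximum:
  max(2, 3, 3, 2, 1, 3, 0, 2) = 3 (vertex 2)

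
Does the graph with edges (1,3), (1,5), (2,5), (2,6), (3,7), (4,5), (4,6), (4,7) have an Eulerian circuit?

Step 1: Find the degree of each vertex:
  deg(1) = 2
  deg(2) = 2
  deg(3) = 2
  deg(4) = 3
  deg(5) = 3
  deg(6) = 2
  deg(7) = 2

Step 2: Count vertices with odd degree:
  Odd-degree vertices: 4, 5 (2 total)

Step 3: Apply Euler's theorem:
  - Eulerian circuit exists iff graph is connected and all vertices have even degree
  - Eulerian path exists iff graph is connected and has 0 or 2 odd-degree vertices

Graph is connected with exactly 2 odd-degree vertices (4, 5).
Eulerian path exists (starting and ending at the odd-degree vertices), but no Eulerian circuit.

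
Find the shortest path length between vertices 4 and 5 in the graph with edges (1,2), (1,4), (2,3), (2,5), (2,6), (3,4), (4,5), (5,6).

Step 1: Build adjacency list:
  1: 2, 4
  2: 1, 3, 5, 6
  3: 2, 4
  4: 1, 3, 5
  5: 2, 4, 6
  6: 2, 5

Step 2: BFS from vertex 4 to find shortest path to 5:
  vertex 1 reached at distance 1
  vertex 3 reached at distance 1
  vertex 5 reached at distance 1

Step 3: Shortest path: 4 -> 5
Path length: 1 edge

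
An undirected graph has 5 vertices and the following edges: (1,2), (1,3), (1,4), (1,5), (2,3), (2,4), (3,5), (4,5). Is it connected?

Step 1: Build adjacency list from edges:
  1: 2, 3, 4, 5
  2: 1, 3, 4
  3: 1, 2, 5
  4: 1, 2, 5
  5: 1, 3, 4

Step 2: Run BFS/DFS from vertex 1:
  Visited: {1, 2, 3, 4, 5}
  Reached 5 of 5 vertices

Step 3: All 5 vertices reached from vertex 1, so the graph is connected.
Answer: Yes, the graph is connected.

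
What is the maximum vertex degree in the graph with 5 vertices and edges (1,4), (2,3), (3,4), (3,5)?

Step 1: Count edges incident to each vertex:
  deg(1) = 1 (neighbors: 4)
  deg(2) = 1 (neighbors: 3)
  deg(3) = 3 (neighbors: 2, 4, 5)
  deg(4) = 2 (neighbors: 1, 3)
  deg(5) = 1 (neighbors: 3)

Step 2: Find maximum:
  max(1, 1, 3, 2, 1) = 3 (vertex 3)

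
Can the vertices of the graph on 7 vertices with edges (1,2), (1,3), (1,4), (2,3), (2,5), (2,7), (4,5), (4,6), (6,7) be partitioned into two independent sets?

Step 1: Attempt 2-coloring using BFS:
  Start at vertex 1, assign color 0
  Color vertex 2 with color 1 (neighbor of 1)
  Color vertex 3 with color 1 (neighbor of 1)
  Color vertex 4 with color 1 (neighbor of 1)

Step 2: Conflict found! Vertices 2 and 3 are adjacent but have the same color.
This means the graph contains an odd cycle.

The graph is NOT bipartite.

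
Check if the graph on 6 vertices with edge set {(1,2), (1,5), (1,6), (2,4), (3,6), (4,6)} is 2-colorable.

Step 1: Attempt 2-coloring using BFS:
  Start at vertex 1, assign color 0
  Color vertex 2 with color 1 (neighbor of 1)
  Color vertex 5 with color 1 (neighbor of 1)
  Color vertex 6 with color 1 (neighbor of 1)
  Color vertex 4 with color 0 (neighbor of 2)
  Color vertex 3 with color 0 (neighbor of 6)

Step 2: 2-coloring succeeded. No conflicts found.
  Set A (color 0): {1, 3, 4}
  Set B (color 1): {2, 5, 6}

The graph is bipartite with partition {1, 3, 4}, {2, 5, 6}.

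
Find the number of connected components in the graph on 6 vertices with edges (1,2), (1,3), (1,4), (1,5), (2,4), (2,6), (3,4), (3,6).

Step 1: Build adjacency list from edges:
  1: 2, 3, 4, 5
  2: 1, 4, 6
  3: 1, 4, 6
  4: 1, 2, 3
  5: 1
  6: 2, 3

Step 2: Run BFS/DFS from vertex 1:
  Visited: {1, 2, 3, 4, 5, 6}
  Reached 6 of 6 vertices

Step 3: All 6 vertices reached from vertex 1, so the graph is connected.
Number of connected components: 1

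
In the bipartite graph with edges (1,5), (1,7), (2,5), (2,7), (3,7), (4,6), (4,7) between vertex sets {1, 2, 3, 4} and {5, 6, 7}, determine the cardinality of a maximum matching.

Step 1: List the neighbors of each left vertex:
  1: 5, 7
  2: 5, 7
  3: 7
  4: 6, 7

Step 2: Greedily match left vertices, then look for augmenting paths:
  Match 1 -- 5
  Match 2 -- 7
  Match 4 -- 6
  No augmenting path remains.

Step 3: Verify this is maximum:
  Matching size 3 = min(|L|, |R|) = min(4, 3), which is an upper bound, so this matching is maximum.

Maximum matching: {(1,5), (2,7), (4,6)}
Size: 3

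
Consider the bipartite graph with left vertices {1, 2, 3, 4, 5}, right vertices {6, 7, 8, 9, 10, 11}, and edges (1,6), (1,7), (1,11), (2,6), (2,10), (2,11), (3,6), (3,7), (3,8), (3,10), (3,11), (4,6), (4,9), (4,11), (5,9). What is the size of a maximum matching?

Step 1: List the neighbors of each left vertex:
  1: 6, 7, 11
  2: 6, 10, 11
  3: 6, 7, 8, 10, 11
  4: 6, 9, 11
  5: 9

Step 2: Greedily match left vertices, then look for augmenting paths:
  Match 1 -- 6
  Match 2 -- 10
  Match 3 -- 7
  Match 4 -- 11
  Match 5 -- 9
  No augmenting path remains.

Step 3: Verify this is maximum:
  Matching size 5 = min(|L|, |R|) = min(5, 6), which is an upper bound, so this matching is maximum.

Maximum matching: {(1,6), (2,10), (3,7), (4,11), (5,9)}
Size: 5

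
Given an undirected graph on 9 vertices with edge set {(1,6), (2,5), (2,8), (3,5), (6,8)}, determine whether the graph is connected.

Step 1: Build adjacency list from edges:
  1: 6
  2: 5, 8
  3: 5
  4: (none)
  5: 2, 3
  6: 1, 8
  7: (none)
  8: 2, 6
  9: (none)

Step 2: Run BFS/DFS from vertex 1:
  Visited: {1, 6, 8, 2, 5, 3}
  Reached 6 of 9 vertices

Step 3: Only 6 of 9 vertices reached. Graph is disconnected.
Connected components: {1, 2, 3, 5, 6, 8}, {4}, {7}, {9}
Answer: No, the graph is not connected (4 components).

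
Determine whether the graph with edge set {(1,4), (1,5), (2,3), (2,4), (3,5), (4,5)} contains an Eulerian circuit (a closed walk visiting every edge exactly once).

Step 1: Find the degree of each vertex:
  deg(1) = 2
  deg(2) = 2
  deg(3) = 2
  deg(4) = 3
  deg(5) = 3

Step 2: Count vertices with odd degree:
  Odd-degree vertices: 4, 5 (2 total)

Step 3: Apply Euler's theorem:
  - Eulerian circuit exists iff graph is connected and all vertices have even degree
  - Eulerian path exists iff graph is connected and has 0 or 2 odd-degree vertices

Graph is connected with exactly 2 odd-degree vertices (4, 5).
Eulerian path exists (starting and ending at the odd-degree vertices), but no Eulerian circuit.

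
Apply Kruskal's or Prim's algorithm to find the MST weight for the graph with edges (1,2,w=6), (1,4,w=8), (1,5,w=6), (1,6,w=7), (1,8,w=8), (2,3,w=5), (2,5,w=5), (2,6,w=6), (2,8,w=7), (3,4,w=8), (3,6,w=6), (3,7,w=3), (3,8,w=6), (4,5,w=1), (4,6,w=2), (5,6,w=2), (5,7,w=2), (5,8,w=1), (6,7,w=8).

Apply Kruskal's algorithm (sort edges by weight, add if no cycle):

Sorted edges by weight:
  (4,5) w=1
  (5,8) w=1
  (4,6) w=2
  (5,6) w=2
  (5,7) w=2
  (3,7) w=3
  (2,5) w=5
  (2,3) w=5
  (1,5) w=6
  (1,2) w=6
  (2,6) w=6
  (3,6) w=6
  (3,8) w=6
  (1,6) w=7
  (2,8) w=7
  (1,4) w=8
  (1,8) w=8
  (3,4) w=8
  (6,7) w=8

Add edge (4,5) w=1 -- no cycle. Running total: 1
Add edge (5,8) w=1 -- no cycle. Running total: 2
Add edge (4,6) w=2 -- no cycle. Running total: 4
Skip edge (5,6) w=2 -- would create cycle
Add edge (5,7) w=2 -- no cycle. Running total: 6
Add edge (3,7) w=3 -- no cycle. Running total: 9
Add edge (2,5) w=5 -- no cycle. Running total: 14
Skip edge (2,3) w=5 -- would create cycle
Add edge (1,5) w=6 -- no cycle. Running total: 20

MST edges: (4,5,w=1), (5,8,w=1), (4,6,w=2), (5,7,w=2), (3,7,w=3), (2,5,w=5), (1,5,w=6)
Total MST weight: 1 + 1 + 2 + 2 + 3 + 5 + 6 = 20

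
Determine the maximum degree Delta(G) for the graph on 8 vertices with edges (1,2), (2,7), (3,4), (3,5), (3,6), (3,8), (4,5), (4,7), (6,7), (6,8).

Step 1: Count edges incident to each vertex:
  deg(1) = 1 (neighbors: 2)
  deg(2) = 2 (neighbors: 1, 7)
  deg(3) = 4 (neighbors: 4, 5, 6, 8)
  deg(4) = 3 (neighbors: 3, 5, 7)
  deg(5) = 2 (neighbors: 3, 4)
  deg(6) = 3 (neighbors: 3, 7, 8)
  deg(7) = 3 (neighbors: 2, 4, 6)
  deg(8) = 2 (neighbors: 3, 6)

Step 2: Find maximum:
  max(1, 2, 4, 3, 2, 3, 3, 2) = 4 (vertex 3)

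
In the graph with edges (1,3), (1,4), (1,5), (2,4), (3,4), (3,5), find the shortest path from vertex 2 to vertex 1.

Step 1: Build adjacency list:
  1: 3, 4, 5
  2: 4
  3: 1, 4, 5
  4: 1, 2, 3
  5: 1, 3

Step 2: BFS from vertex 2 to find shortest path to 1:
  vertex 4 reached at distance 1
  vertex 1 reached at distance 2

Step 3: Shortest path: 2 -> 4 -> 1
Path length: 2 edges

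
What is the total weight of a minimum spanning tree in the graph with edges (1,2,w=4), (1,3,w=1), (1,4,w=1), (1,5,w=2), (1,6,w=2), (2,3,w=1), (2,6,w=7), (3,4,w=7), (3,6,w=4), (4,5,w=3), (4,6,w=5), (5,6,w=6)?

Apply Kruskal's algorithm (sort edges by weight, add if no cycle):

Sorted edges by weight:
  (1,3) w=1
  (1,4) w=1
  (2,3) w=1
  (1,5) w=2
  (1,6) w=2
  (4,5) w=3
  (1,2) w=4
  (3,6) w=4
  (4,6) w=5
  (5,6) w=6
  (2,6) w=7
  (3,4) w=7

Add edge (1,3) w=1 -- no cycle. Running total: 1
Add edge (1,4) w=1 -- no cycle. Running total: 2
Add edge (2,3) w=1 -- no cycle. Running total: 3
Add edge (1,5) w=2 -- no cycle. Running total: 5
Add edge (1,6) w=2 -- no cycle. Running total: 7

MST edges: (1,3,w=1), (1,4,w=1), (2,3,w=1), (1,5,w=2), (1,6,w=2)
Total MST weight: 1 + 1 + 1 + 2 + 2 = 7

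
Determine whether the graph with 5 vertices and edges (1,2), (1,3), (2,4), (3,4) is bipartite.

Step 1: Attempt 2-coloring using BFS:
  Start at vertex 1, assign color 0
  Color vertex 2 with color 1 (neighbor of 1)
  Color vertex 3 with color 1 (neighbor of 1)
  Color vertex 4 with color 0 (neighbor of 2)
  Start new component at vertex 5, assign color 0

Step 2: 2-coloring succeeded. No conflicts found.
  Set A (color 0): {1, 4, 5}
  Set B (color 1): {2, 3}

The graph is bipartite with partition {1, 4, 5}, {2, 3}.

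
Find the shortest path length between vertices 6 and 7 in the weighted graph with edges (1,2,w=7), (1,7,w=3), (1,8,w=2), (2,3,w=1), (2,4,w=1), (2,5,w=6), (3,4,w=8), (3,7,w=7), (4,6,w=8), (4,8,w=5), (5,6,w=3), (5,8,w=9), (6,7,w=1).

Step 1: Build adjacency list with weights:
  1: 2(w=7), 7(w=3), 8(w=2)
  2: 1(w=7), 3(w=1), 4(w=1), 5(w=6)
  3: 2(w=1), 4(w=8), 7(w=7)
  4: 2(w=1), 3(w=8), 6(w=8), 8(w=5)
  5: 2(w=6), 6(w=3), 8(w=9)
  6: 4(w=8), 5(w=3), 7(w=1)
  7: 1(w=3), 3(w=7), 6(w=1)
  8: 1(w=2), 4(w=5), 5(w=9)

Step 2: Apply Dijkstra's algorithm from vertex 6:
  Visit vertex 6 (distance=0)
    Update dist[4] = 8
    Update dist[5] = 3
    Update dist[7] = 1
  Visit vertex 7 (distance=1)
    Update dist[1] = 4
    Update dist[3] = 8

Step 3: Shortest path: 6 -> 7
Total weight: 1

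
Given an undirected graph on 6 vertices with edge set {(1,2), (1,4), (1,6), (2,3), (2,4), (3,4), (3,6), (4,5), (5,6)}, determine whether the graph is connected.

Step 1: Build adjacency list from edges:
  1: 2, 4, 6
  2: 1, 3, 4
  3: 2, 4, 6
  4: 1, 2, 3, 5
  5: 4, 6
  6: 1, 3, 5

Step 2: Run BFS/DFS from vertex 1:
  Visited: {1, 2, 4, 6, 3, 5}
  Reached 6 of 6 vertices

Step 3: All 6 vertices reached from vertex 1, so the graph is connected.
Answer: Yes, the graph is connected.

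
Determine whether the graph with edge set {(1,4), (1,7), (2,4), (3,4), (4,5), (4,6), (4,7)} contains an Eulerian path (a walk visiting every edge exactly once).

Step 1: Find the degree of each vertex:
  deg(1) = 2
  deg(2) = 1
  deg(3) = 1
  deg(4) = 6
  deg(5) = 1
  deg(6) = 1
  deg(7) = 2

Step 2: Count vertices with odd degree:
  Odd-degree vertices: 2, 3, 5, 6 (4 total)

Step 3: Apply Euler's theorem:
  - Eulerian circuit exists iff graph is connected and all vertices have even degree
  - Eulerian path exists iff graph is connected and has 0 or 2 odd-degree vertices

Graph has 4 odd-degree vertices (need 0 or 2).
Neither Eulerian path nor Eulerian circuit exists.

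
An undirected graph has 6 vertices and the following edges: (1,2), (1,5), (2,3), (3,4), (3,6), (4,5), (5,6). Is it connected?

Step 1: Build adjacency list from edges:
  1: 2, 5
  2: 1, 3
  3: 2, 4, 6
  4: 3, 5
  5: 1, 4, 6
  6: 3, 5

Step 2: Run BFS/DFS from vertex 1:
  Visited: {1, 2, 5, 3, 4, 6}
  Reached 6 of 6 vertices

Step 3: All 6 vertices reached from vertex 1, so the graph is connected.
Answer: Yes, the graph is connected.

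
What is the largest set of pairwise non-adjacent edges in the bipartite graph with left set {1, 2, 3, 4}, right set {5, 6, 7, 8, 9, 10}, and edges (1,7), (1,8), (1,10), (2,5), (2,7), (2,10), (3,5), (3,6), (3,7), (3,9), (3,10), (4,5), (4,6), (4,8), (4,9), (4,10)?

Step 1: List the neighbors of each left vertex:
  1: 7, 8, 10
  2: 5, 7, 10
  3: 5, 6, 7, 9, 10
  4: 5, 6, 8, 9, 10

Step 2: Greedily match left vertices, then look for augmenting paths:
  Match 1 -- 7
  Match 2 -- 5
  Match 3 -- 6
  Match 4 -- 8
  No augmenting path remains.

Step 3: Verify this is maximum:
  Matching size 4 = min(|L|, |R|) = min(4, 6), which is an upper bound, so this matching is maximum.

Maximum matching: {(1,7), (2,5), (3,6), (4,8)}
Size: 4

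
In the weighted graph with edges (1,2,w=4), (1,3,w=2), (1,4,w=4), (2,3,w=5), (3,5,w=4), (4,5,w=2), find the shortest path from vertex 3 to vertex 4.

Step 1: Build adjacency list with weights:
  1: 2(w=4), 3(w=2), 4(w=4)
  2: 1(w=4), 3(w=5)
  3: 1(w=2), 2(w=5), 5(w=4)
  4: 1(w=4), 5(w=2)
  5: 3(w=4), 4(w=2)

Step 2: Apply Dijkstra's algorithm from vertex 3:
  Visit vertex 3 (distance=0)
    Update dist[1] = 2
    Update dist[2] = 5
    Update dist[5] = 4
  Visit vertex 1 (distance=2)
    Update dist[4] = 6
  Visit vertex 5 (distance=4)
  Visit vertex 2 (distance=5)
  Visit vertex 4 (distance=6)

Step 3: Shortest path: 3 -> 5 -> 4
Total weight: 4 + 2 = 6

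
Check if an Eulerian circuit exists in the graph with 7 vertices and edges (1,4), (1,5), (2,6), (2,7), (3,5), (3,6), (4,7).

Step 1: Find the degree of each vertex:
  deg(1) = 2
  deg(2) = 2
  deg(3) = 2
  deg(4) = 2
  deg(5) = 2
  deg(6) = 2
  deg(7) = 2

Step 2: Count vertices with odd degree:
  All vertices have even degree (0 odd-degree vertices)

Step 3: Apply Euler's theorem:
  - Eulerian circuit exists iff graph is connected and all vertices have even degree
  - Eulerian path exists iff graph is connected and has 0 or 2 odd-degree vertices

Graph is connected with 0 odd-degree vertices.
Both Eulerian circuit and Eulerian path exist.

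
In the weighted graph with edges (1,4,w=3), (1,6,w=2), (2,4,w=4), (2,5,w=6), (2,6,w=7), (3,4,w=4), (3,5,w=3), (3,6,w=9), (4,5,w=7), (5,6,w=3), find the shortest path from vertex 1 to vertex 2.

Step 1: Build adjacency list with weights:
  1: 4(w=3), 6(w=2)
  2: 4(w=4), 5(w=6), 6(w=7)
  3: 4(w=4), 5(w=3), 6(w=9)
  4: 1(w=3), 2(w=4), 3(w=4), 5(w=7)
  5: 2(w=6), 3(w=3), 4(w=7), 6(w=3)
  6: 1(w=2), 2(w=7), 3(w=9), 5(w=3)

Step 2: Apply Dijkstra's algorithm from vertex 1:
  Visit vertex 1 (distance=0)
    Update dist[4] = 3
    Update dist[6] = 2
  Visit vertex 6 (distance=2)
    Update dist[2] = 9
    Update dist[3] = 11
    Update dist[5] = 5
  Visit vertex 4 (distance=3)
    Update dist[2] = 7
    Update dist[3] = 7
  Visit vertex 5 (distance=5)
  Visit vertex 2 (distance=7)

Step 3: Shortest path: 1 -> 4 -> 2
Total weight: 3 + 4 = 7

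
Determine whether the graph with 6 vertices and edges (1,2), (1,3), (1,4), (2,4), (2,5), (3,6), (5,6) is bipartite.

Step 1: Attempt 2-coloring using BFS:
  Start at vertex 1, assign color 0
  Color vertex 2 with color 1 (neighbor of 1)
  Color vertex 3 with color 1 (neighbor of 1)
  Color vertex 4 with color 1 (neighbor of 1)

Step 2: Conflict found! Vertices 2 and 4 are adjacent but have the same color.
This means the graph contains an odd cycle.

The graph is NOT bipartite.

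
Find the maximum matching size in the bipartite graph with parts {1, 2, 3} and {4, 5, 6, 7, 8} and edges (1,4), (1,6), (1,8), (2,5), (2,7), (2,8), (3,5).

Step 1: List the neighbors of each left vertex:
  1: 4, 6, 8
  2: 5, 7, 8
  3: 5

Step 2: Greedily match left vertices, then look for augmenting paths:
  Match 1 -- 4
  Match 2 -- 7
  Match 3 -- 5
  No augmenting path remains.

Step 3: Verify this is maximum:
  Matching size 3 = min(|L|, |R|) = min(3, 5), which is an upper bound, so this matching is maximum.

Maximum matching: {(1,4), (2,7), (3,5)}
Size: 3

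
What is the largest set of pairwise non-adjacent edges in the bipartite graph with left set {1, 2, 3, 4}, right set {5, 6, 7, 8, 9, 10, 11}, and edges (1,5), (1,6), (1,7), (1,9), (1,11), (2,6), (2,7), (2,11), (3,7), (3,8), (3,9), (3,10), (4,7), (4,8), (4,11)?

Step 1: List the neighbors of each left vertex:
  1: 5, 6, 7, 9, 11
  2: 6, 7, 11
  3: 7, 8, 9, 10
  4: 7, 8, 11

Step 2: Greedily match left vertices, then look for augmenting paths:
  Match 1 -- 5
  Match 2 -- 6
  Match 3 -- 7
  Match 4 -- 8
  No augmenting path remains.

Step 3: Verify this is maximum:
  Matching size 4 = min(|L|, |R|) = min(4, 7), which is an upper bound, so this matching is maximum.

Maximum matching: {(1,5), (2,6), (3,7), (4,8)}
Size: 4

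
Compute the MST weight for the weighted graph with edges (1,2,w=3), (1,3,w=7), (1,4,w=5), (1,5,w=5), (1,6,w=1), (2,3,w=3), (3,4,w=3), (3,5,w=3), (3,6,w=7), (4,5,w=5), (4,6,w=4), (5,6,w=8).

Apply Kruskal's algorithm (sort edges by weight, add if no cycle):

Sorted edges by weight:
  (1,6) w=1
  (1,2) w=3
  (2,3) w=3
  (3,4) w=3
  (3,5) w=3
  (4,6) w=4
  (1,5) w=5
  (1,4) w=5
  (4,5) w=5
  (1,3) w=7
  (3,6) w=7
  (5,6) w=8

Add edge (1,6) w=1 -- no cycle. Running total: 1
Add edge (1,2) w=3 -- no cycle. Running total: 4
Add edge (2,3) w=3 -- no cycle. Running total: 7
Add edge (3,4) w=3 -- no cycle. Running total: 10
Add edge (3,5) w=3 -- no cycle. Running total: 13

MST edges: (1,6,w=1), (1,2,w=3), (2,3,w=3), (3,4,w=3), (3,5,w=3)
Total MST weight: 1 + 3 + 3 + 3 + 3 = 13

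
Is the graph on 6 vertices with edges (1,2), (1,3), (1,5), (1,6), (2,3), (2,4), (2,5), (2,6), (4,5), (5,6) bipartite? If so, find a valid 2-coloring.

Step 1: Attempt 2-coloring using BFS:
  Start at vertex 1, assign color 0
  Color vertex 2 with color 1 (neighbor of 1)
  Color vertex 3 with color 1 (neighbor of 1)
  Color vertex 5 with color 1 (neighbor of 1)
  Color vertex 6 with color 1 (neighbor of 1)

Step 2: Conflict found! Vertices 2 and 3 are adjacent but have the same color.
This means the graph contains an odd cycle.

The graph is NOT bipartite.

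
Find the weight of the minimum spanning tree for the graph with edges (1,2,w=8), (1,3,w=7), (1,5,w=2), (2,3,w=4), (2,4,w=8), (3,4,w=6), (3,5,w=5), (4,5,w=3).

Apply Kruskal's algorithm (sort edges by weight, add if no cycle):

Sorted edges by weight:
  (1,5) w=2
  (4,5) w=3
  (2,3) w=4
  (3,5) w=5
  (3,4) w=6
  (1,3) w=7
  (1,2) w=8
  (2,4) w=8

Add edge (1,5) w=2 -- no cycle. Running total: 2
Add edge (4,5) w=3 -- no cycle. Running total: 5
Add edge (2,3) w=4 -- no cycle. Running total: 9
Add edge (3,5) w=5 -- no cycle. Running total: 14

MST edges: (1,5,w=2), (4,5,w=3), (2,3,w=4), (3,5,w=5)
Total MST weight: 2 + 3 + 4 + 5 = 14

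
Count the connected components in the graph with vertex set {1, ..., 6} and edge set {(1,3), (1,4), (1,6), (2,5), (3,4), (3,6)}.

Step 1: Build adjacency list from edges:
  1: 3, 4, 6
  2: 5
  3: 1, 4, 6
  4: 1, 3
  5: 2
  6: 1, 3

Step 2: Run BFS/DFS from vertex 1:
  Visited: {1, 3, 4, 6}
  Reached 4 of 6 vertices

Step 3: Only 4 of 6 vertices reached. Graph is disconnected.
Connected components: {1, 3, 4, 6}, {2, 5}
Number of connected components: 2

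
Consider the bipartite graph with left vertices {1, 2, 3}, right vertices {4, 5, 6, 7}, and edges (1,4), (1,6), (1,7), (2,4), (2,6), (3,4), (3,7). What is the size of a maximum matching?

Step 1: List the neighbors of each left vertex:
  1: 4, 6, 7
  2: 4, 6
  3: 4, 7

Step 2: Greedily match left vertices, then look for augmenting paths:
  Match 1 -- 4
  Match 2 -- 6
  Match 3 -- 7
  No augmenting path remains.

Step 3: Verify this is maximum:
  Matching size 3 = min(|L|, |R|) = min(3, 4), which is an upper bound, so this matching is maximum.

Maximum matching: {(1,4), (2,6), (3,7)}
Size: 3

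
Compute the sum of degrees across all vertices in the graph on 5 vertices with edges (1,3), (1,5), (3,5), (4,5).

Step 1: Count edges incident to each vertex:
  deg(1) = 2 (neighbors: 3, 5)
  deg(2) = 0 (neighbors: none)
  deg(3) = 2 (neighbors: 1, 5)
  deg(4) = 1 (neighbors: 5)
  deg(5) = 3 (neighbors: 1, 3, 4)

Step 2: Sum all degrees:
  2 + 0 + 2 + 1 + 3 = 8

Verification: sum of degrees = 2 * |E| = 2 * 4 = 8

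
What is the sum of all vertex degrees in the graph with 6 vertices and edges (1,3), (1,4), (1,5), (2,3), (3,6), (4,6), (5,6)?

Step 1: Count edges incident to each vertex:
  deg(1) = 3 (neighbors: 3, 4, 5)
  deg(2) = 1 (neighbors: 3)
  deg(3) = 3 (neighbors: 1, 2, 6)
  deg(4) = 2 (neighbors: 1, 6)
  deg(5) = 2 (neighbors: 1, 6)
  deg(6) = 3 (neighbors: 3, 4, 5)

Step 2: Sum all degrees:
  3 + 1 + 3 + 2 + 2 + 3 = 14

Verification: sum of degrees = 2 * |E| = 2 * 7 = 14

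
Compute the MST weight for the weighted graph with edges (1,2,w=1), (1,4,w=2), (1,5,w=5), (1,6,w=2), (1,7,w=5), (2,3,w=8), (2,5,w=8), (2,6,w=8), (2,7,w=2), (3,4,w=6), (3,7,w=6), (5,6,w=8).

Apply Kruskal's algorithm (sort edges by weight, add if no cycle):

Sorted edges by weight:
  (1,2) w=1
  (1,4) w=2
  (1,6) w=2
  (2,7) w=2
  (1,5) w=5
  (1,7) w=5
  (3,4) w=6
  (3,7) w=6
  (2,5) w=8
  (2,3) w=8
  (2,6) w=8
  (5,6) w=8

Add edge (1,2) w=1 -- no cycle. Running total: 1
Add edge (1,4) w=2 -- no cycle. Running total: 3
Add edge (1,6) w=2 -- no cycle. Running total: 5
Add edge (2,7) w=2 -- no cycle. Running total: 7
Add edge (1,5) w=5 -- no cycle. Running total: 12
Skip edge (1,7) w=5 -- would create cycle
Add edge (3,4) w=6 -- no cycle. Running total: 18

MST edges: (1,2,w=1), (1,4,w=2), (1,6,w=2), (2,7,w=2), (1,5,w=5), (3,4,w=6)
Total MST weight: 1 + 2 + 2 + 2 + 5 + 6 = 18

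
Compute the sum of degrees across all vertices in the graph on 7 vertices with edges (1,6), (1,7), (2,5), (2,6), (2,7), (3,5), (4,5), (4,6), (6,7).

Step 1: Count edges incident to each vertex:
  deg(1) = 2 (neighbors: 6, 7)
  deg(2) = 3 (neighbors: 5, 6, 7)
  deg(3) = 1 (neighbors: 5)
  deg(4) = 2 (neighbors: 5, 6)
  deg(5) = 3 (neighbors: 2, 3, 4)
  deg(6) = 4 (neighbors: 1, 2, 4, 7)
  deg(7) = 3 (neighbors: 1, 2, 6)

Step 2: Sum all degrees:
  2 + 3 + 1 + 2 + 3 + 4 + 3 = 18

Verification: sum of degrees = 2 * |E| = 2 * 9 = 18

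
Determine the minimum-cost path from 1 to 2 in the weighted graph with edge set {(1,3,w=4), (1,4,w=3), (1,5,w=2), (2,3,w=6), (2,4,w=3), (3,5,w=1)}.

Step 1: Build adjacency list with weights:
  1: 3(w=4), 4(w=3), 5(w=2)
  2: 3(w=6), 4(w=3)
  3: 1(w=4), 2(w=6), 5(w=1)
  4: 1(w=3), 2(w=3)
  5: 1(w=2), 3(w=1)

Step 2: Apply Dijkstra's algorithm from vertex 1:
  Visit vertex 1 (distance=0)
    Update dist[3] = 4
    Update dist[4] = 3
    Update dist[5] = 2
  Visit vertex 5 (distance=2)
    Update dist[3] = 3
  Visit vertex 3 (distance=3)
    Update dist[2] = 9
  Visit vertex 4 (distance=3)
    Update dist[2] = 6
  Visit vertex 2 (distance=6)

Step 3: Shortest path: 1 -> 4 -> 2
Total weight: 3 + 3 = 6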